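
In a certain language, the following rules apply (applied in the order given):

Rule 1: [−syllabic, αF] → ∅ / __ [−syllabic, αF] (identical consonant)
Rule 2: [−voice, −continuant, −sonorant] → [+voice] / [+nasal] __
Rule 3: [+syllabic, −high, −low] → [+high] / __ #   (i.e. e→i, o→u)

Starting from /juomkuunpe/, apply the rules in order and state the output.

Rule 1 (degemination): no segment meets the environment; /juomkuunpe/ is unchanged.
Rule 2 (post-nasal voicing): /k/ is a voiceless stop immediately after the nasal /m/, so it voices to [g]. /p/ is a voiceless stop immediately after the nasal /n/, so it voices to [b]. /juomkuunpe/ → juomguunbe.
Rule 3 (final vowel raising): /e/ is a mid vowel in word-final position, so it raises to [i]. /juomguunbe/ → juomguunbi.

juomguunbi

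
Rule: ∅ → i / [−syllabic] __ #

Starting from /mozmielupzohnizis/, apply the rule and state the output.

the form ends in the consonant /s/, so [i] is inserted word-finally.
Surface form: [mozmielupzohnizisi].

mozmielupzohnizisi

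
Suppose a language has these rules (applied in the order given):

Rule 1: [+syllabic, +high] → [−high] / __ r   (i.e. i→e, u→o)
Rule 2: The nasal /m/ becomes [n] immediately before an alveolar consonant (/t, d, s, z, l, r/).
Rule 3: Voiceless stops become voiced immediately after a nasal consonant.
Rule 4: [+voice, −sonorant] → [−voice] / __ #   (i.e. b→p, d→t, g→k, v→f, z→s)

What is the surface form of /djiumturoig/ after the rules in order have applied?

Rule 1 (pre-rhotic lowering): /u/ is a high vowel immediately before /r/, so it lowers to [o]. /djiumturoig/ → djiumtoroig.
Rule 2 (nasal place assimilation): /m/ precedes the alveolar consonant /t/, so it assimilates in place to [n]. /djiumtoroig/ → djiuntoroig.
Rule 3 (post-nasal voicing): /t/ is a voiceless stop immediately after the nasal /n/, so it voices to [d]. /djiuntoroig/ → djiundoroig.
Rule 4 (final devoicing): /g/ is a voiced obstruent in word-final position, so it devoices to [k]. /djiundoroig/ → djiundoroik.

djiundoroik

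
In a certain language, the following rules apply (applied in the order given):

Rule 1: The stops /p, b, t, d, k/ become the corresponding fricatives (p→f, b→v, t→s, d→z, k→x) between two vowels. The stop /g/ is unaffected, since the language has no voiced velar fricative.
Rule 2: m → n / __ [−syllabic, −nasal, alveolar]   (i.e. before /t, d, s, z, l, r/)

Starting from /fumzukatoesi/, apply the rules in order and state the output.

Rule 1 (intervocalic spirantization): /k/ is a stop between vowels /u/ and /a/, so it spirantizes to the fricative [x]. /t/ is a stop between vowels /a/ and /o/, so it spirantizes to the fricative [s]. /fumzukatoesi/ → fumzuxasoesi.
Rule 2 (nasal place assimilation): /m/ precedes the alveolar consonant /z/, so it assimilates in place to [n]. /fumzuxasoesi/ → funzuxasoesi.

funzuxasoesi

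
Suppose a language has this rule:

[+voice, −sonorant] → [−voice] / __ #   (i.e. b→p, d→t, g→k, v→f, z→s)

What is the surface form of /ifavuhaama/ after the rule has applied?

ifavuhaama

No segment of /ifavuhaama/ meets the structural description of the rule, so the form surfaces unchanged.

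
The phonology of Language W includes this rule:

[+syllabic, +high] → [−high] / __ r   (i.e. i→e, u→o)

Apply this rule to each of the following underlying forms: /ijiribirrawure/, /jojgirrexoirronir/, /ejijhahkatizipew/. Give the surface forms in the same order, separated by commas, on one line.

ijeriberrawore, jojgerrexoerroner, ejijhahkatizipew

/ijiribirrawure/: /i/ is a high vowel immediately before /r/, so it lowers to [e]. /i/ is a high vowel immediately before /r/, so it lowers to [e]. /u/ is a high vowel immediately before /r/, so it lowers to [o]. → [ijeriberrawore].
/jojgirrexoirronir/: /i/ is a high vowel immediately before /r/, so it lowers to [e]. /i/ is a high vowel immediately before /r/, so it lowers to [e]. /i/ is a high vowel immediately before /r/, so it lowers to [e]. → [jojgerrexoerroner].
/ejijhahkatizipew/: the rule's environment is not met; surfaces unchanged as [ejijhahkatizipew].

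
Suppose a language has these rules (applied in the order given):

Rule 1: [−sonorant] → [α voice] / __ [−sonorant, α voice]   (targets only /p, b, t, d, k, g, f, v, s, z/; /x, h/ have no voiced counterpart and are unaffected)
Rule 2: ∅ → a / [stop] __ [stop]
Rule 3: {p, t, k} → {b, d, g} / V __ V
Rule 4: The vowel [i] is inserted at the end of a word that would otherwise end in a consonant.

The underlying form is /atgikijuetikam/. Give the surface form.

adagigijuedigami

Rule 1 (regressive voicing assimilation): /t/ precedes the voiced obstruent /g/, so it voices to [d] by assimilation. /atgikijuetikam/ → adgikijuetikam.
Rule 2 (stop-cluster a-epenthesis): /d/ and /g/ form a stop–stop cluster, so [a] is inserted between them. /adgikijuetikam/ → adagikijuetikam.
Rule 3 (intervocalic voicing): /k/ is a voiceless stop between vowels /i/ and /i/, so it voices to [g]. /t/ is a voiceless stop between vowels /e/ and /i/, so it voices to [d]. /k/ is a voiceless stop between vowels /i/ and /a/, so it voices to [g]. /adagikijuetikam/ → adagigijuedigam.
Rule 4 (final i-epenthesis): the form ends in the consonant /m/, so [i] is inserted word-finally. /adagigijuedigam/ → adagigijuedigami.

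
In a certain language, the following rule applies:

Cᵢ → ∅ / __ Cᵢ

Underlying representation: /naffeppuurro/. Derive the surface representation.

nafepuuro

/ff/ is a geminate; the first /f/ deletes.
/pp/ is a geminate; the first /p/ deletes.
/rr/ is a geminate; the first /r/ deletes.
The other instances of /n/, /f/, /p/, /r/ do not occur in the required environment and remain unchanged.
Surface form: [nafepuuro].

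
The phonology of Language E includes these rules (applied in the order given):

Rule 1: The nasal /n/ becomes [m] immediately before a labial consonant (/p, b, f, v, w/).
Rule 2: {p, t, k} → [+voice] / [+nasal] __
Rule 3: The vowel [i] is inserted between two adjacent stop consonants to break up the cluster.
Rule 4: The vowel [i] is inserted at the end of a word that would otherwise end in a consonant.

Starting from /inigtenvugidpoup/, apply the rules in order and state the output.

inigitemvugidipoupi

Rule 1 (nasal place assimilation): /n/ precedes the labial consonant /v/, so it assimilates in place to [m]. /inigtenvugidpoup/ → inigtemvugidpoup.
Rule 2 (post-nasal voicing): no segment meets the environment; /inigtemvugidpoup/ is unchanged.
Rule 3 (stop-cluster i-epenthesis): /g/ and /t/ form a stop–stop cluster, so [i] is inserted between them. /d/ and /p/ form a stop–stop cluster, so [i] is inserted between them. /inigtemvugidpoup/ → inigitemvugidipoup.
Rule 4 (final i-epenthesis): the form ends in the consonant /p/, so [i] is inserted word-finally. /inigitemvugidipoup/ → inigitemvugidipoupi.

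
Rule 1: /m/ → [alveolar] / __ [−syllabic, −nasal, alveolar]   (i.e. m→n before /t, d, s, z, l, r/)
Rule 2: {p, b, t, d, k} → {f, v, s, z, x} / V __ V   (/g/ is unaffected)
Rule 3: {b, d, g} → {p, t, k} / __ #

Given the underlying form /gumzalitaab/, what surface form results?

Rule 1 (nasal place assimilation): /m/ precedes the alveolar consonant /z/, so it assimilates in place to [n]. /gumzalitaab/ → gunzalitaab.
Rule 2 (intervocalic spirantization): /t/ is a stop between vowels /i/ and /a/, so it spirantizes to the fricative [s]. /gunzalitaab/ → gunzalisaab.
Rule 3 (final devoicing): /b/ is a voiced stop in word-final position, so it devoices to [p]. /gunzalisaab/ → gunzalisaap.

gunzalisaap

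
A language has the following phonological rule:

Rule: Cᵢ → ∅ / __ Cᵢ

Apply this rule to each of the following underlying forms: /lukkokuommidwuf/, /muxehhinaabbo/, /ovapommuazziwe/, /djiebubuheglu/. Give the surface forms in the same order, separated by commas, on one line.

lukokuomidwuf, muxehinaabo, ovapomuaziwe, djiebubuheglu

/lukkokuommidwuf/: /kk/ is a geminate; the first /k/ deletes. /mm/ is a geminate; the first /m/ deletes. → [lukokuomidwuf].
/muxehhinaabbo/: /hh/ is a geminate; the first /h/ deletes. /bb/ is a geminate; the first /b/ deletes. → [muxehinaabo].
/ovapommuazziwe/: /mm/ is a geminate; the first /m/ deletes. /zz/ is a geminate; the first /z/ deletes. → [ovapomuaziwe].
/djiebubuheglu/: the rule's environment is not met; surfaces unchanged as [djiebubuheglu].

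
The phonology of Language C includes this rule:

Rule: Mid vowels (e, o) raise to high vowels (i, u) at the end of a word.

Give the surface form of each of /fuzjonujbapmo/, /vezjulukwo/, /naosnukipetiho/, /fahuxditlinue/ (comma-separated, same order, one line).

/fuzjonujbapmo/: /o/ is a mid vowel in word-final position, so it raises to [u]. → [fuzjonujbapmu].
/vezjulukwo/: /o/ is a mid vowel in word-final position, so it raises to [u]. → [vezjulukwu].
/naosnukipetiho/: /o/ is a mid vowel in word-final position, so it raises to [u]. → [naosnukipetihu].
/fahuxditlinue/: /e/ is a mid vowel in word-final position, so it raises to [i]. → [fahuxditlinui].

fuzjonujbapmu, vezjulukwu, naosnukipetihu, fahuxditlinui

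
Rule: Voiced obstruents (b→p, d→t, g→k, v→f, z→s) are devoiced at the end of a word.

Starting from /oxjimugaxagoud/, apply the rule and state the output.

oxjimugaxagout

/d/ is a voiced obstruent in word-final position, so it devoices to [t].
The other instances of /g/ do not occur in the required environment and remain unchanged.
Surface form: [oxjimugaxagout].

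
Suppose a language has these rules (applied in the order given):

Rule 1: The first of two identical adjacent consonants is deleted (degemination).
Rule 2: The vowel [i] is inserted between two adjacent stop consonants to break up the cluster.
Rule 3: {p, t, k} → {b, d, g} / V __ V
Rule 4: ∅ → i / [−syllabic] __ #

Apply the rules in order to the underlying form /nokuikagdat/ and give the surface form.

noguigagidati

Rule 1 (degemination): no segment meets the environment; /nokuikagdat/ is unchanged.
Rule 2 (stop-cluster i-epenthesis): /g/ and /d/ form a stop–stop cluster, so [i] is inserted between them. /nokuikagdat/ → nokuikagidat.
Rule 3 (intervocalic voicing): /k/ is a voiceless stop between vowels /o/ and /u/, so it voices to [g]. /k/ is a voiceless stop between vowels /i/ and /a/, so it voices to [g]. /nokuikagidat/ → noguigagidat.
Rule 4 (final i-epenthesis): the form ends in the consonant /t/, so [i] is inserted word-finally. /noguigagidat/ → noguigagidati.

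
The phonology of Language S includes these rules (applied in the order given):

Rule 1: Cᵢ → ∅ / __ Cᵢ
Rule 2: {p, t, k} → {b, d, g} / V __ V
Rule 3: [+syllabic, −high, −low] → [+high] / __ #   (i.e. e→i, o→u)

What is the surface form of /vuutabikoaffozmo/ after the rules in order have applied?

Rule 1 (degemination): /ff/ is a geminate; the first /f/ deletes. /vuutabikoaffozmo/ → vuutabikoafozmo.
Rule 2 (intervocalic voicing): /t/ is a voiceless stop between vowels /u/ and /a/, so it voices to [d]. /k/ is a voiceless stop between vowels /i/ and /o/, so it voices to [g]. /vuutabikoafozmo/ → vuudabigoafozmo.
Rule 3 (final vowel raising): /o/ is a mid vowel in word-final position, so it raises to [u]. /vuudabigoafozmo/ → vuudabigoafozmu.

vuudabigoafozmu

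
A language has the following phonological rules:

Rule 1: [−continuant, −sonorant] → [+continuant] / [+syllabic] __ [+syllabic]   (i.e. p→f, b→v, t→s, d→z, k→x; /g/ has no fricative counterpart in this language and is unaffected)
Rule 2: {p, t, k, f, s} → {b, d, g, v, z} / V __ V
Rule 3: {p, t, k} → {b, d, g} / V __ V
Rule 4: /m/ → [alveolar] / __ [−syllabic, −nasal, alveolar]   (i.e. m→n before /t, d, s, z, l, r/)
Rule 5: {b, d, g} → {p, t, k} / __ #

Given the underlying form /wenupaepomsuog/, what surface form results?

Rule 1 (intervocalic spirantization): /p/ is a stop between vowels /u/ and /a/, so it spirantizes to the fricative [f]. /p/ is a stop between vowels /e/ and /o/, so it spirantizes to the fricative [f]. /wenupaepomsuog/ → wenufaefomsuog.
Rule 2 (intervocalic voicing): /f/ is a voiceless obstruent between vowels /u/ and /a/, so it voices to [v]. /f/ is a voiceless obstruent between vowels /e/ and /o/, so it voices to [v]. /wenufaefomsuog/ → wenuvaevomsuog.
Rule 3 (intervocalic voicing): no segment meets the environment; /wenuvaevomsuog/ is unchanged.
Rule 4 (nasal place assimilation): /m/ precedes the alveolar consonant /s/, so it assimilates in place to [n]. /wenuvaevomsuog/ → wenuvaevonsuog.
Rule 5 (final devoicing): /g/ is a voiced stop in word-final position, so it devoices to [k]. /wenuvaevonsuog/ → wenuvaevonsuok.

wenuvaevonsuok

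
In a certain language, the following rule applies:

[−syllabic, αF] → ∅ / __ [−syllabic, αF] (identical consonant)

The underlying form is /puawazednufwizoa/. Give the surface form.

puawazednufwizoa

No segment of /puawazednufwizoa/ meets the structural description of the rule, so the form surfaces unchanged.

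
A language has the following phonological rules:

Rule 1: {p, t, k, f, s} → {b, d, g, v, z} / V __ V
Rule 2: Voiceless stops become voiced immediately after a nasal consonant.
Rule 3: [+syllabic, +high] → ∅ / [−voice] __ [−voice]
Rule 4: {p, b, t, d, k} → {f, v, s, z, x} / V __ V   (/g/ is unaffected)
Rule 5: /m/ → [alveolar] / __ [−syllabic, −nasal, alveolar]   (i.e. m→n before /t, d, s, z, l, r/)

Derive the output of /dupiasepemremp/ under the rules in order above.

duviazevenremb

Rule 1 (intervocalic voicing): /p/ is a voiceless obstruent between vowels /u/ and /i/, so it voices to [b]. /s/ is a voiceless obstruent between vowels /a/ and /e/, so it voices to [z]. /p/ is a voiceless obstruent between vowels /e/ and /e/, so it voices to [b]. /dupiasepemremp/ → dubiazebemremp.
Rule 2 (post-nasal voicing): /p/ is a voiceless stop immediately after the nasal /m/, so it voices to [b]. /dubiazebemremp/ → dubiazebemremb.
Rule 3 (high vowel syncope): no segment meets the environment; /dubiazebemremb/ is unchanged.
Rule 4 (intervocalic spirantization): /b/ is a stop between vowels /u/ and /i/, so it spirantizes to the fricative [v]. /b/ is a stop between vowels /e/ and /e/, so it spirantizes to the fricative [v]. /dubiazebemremb/ → duviazevemremb.
Rule 5 (nasal place assimilation): /m/ precedes the alveolar consonant /r/, so it assimilates in place to [n]. /duviazevemremb/ → duviazevenremb.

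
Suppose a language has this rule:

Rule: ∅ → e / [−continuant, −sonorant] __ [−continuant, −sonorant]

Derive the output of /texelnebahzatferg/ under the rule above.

texelnebahzatferg

No segment of /texelnebahzatferg/ meets the structural description of the rule, so the form surfaces unchanged.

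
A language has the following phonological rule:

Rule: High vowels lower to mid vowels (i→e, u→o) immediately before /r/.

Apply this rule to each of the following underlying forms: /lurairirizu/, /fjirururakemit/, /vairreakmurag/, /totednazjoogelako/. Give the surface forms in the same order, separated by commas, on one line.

loraererizu, fjerororakemit, vaerreakmorag, totednazjoogelako

/lurairirizu/: /u/ is a high vowel immediately before /r/, so it lowers to [o]. /i/ is a high vowel immediately before /r/, so it lowers to [e]. /i/ is a high vowel immediately before /r/, so it lowers to [e]. → [loraererizu].
/fjirururakemit/: /i/ is a high vowel immediately before /r/, so it lowers to [e]. /u/ is a high vowel immediately before /r/, so it lowers to [o]. /u/ is a high vowel immediately before /r/, so it lowers to [o]. → [fjerororakemit].
/vairreakmurag/: /i/ is a high vowel immediately before /r/, so it lowers to [e]. /u/ is a high vowel immediately before /r/, so it lowers to [o]. → [vaerreakmorag].
/totednazjoogelako/: the rule's environment is not met; surfaces unchanged as [totednazjoogelako].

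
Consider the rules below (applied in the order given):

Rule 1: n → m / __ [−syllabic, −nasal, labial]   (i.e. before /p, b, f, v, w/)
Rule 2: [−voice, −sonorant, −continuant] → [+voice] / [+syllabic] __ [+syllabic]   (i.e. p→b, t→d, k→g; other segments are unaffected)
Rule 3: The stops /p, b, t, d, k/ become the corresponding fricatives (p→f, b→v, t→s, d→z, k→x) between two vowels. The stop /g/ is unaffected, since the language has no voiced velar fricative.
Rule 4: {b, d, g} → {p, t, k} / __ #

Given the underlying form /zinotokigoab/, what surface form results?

zinozogigoap

Rule 1 (nasal place assimilation): no segment meets the environment; /zinotokigoab/ is unchanged.
Rule 2 (intervocalic voicing): /t/ is a voiceless stop between vowels /o/ and /o/, so it voices to [d]. /k/ is a voiceless stop between vowels /o/ and /i/, so it voices to [g]. /zinotokigoab/ → zinodogigoab.
Rule 3 (intervocalic spirantization): /d/ is a stop between vowels /o/ and /o/, so it spirantizes to the fricative [z]. /zinodogigoab/ → zinozogigoab.
Rule 4 (final devoicing): /b/ is a voiced stop in word-final position, so it devoices to [p]. /zinozogigoab/ → zinozogigoap.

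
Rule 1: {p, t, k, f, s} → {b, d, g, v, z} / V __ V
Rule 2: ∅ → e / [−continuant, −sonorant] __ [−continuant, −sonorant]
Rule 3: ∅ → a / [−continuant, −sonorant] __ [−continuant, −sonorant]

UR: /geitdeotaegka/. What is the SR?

geitedeodaegeka

Rule 1 (intervocalic voicing): /t/ is a voiceless obstruent between vowels /o/ and /a/, so it voices to [d]. /geitdeotaegka/ → geitdeodaegka.
Rule 2 (stop-cluster e-epenthesis): /t/ and /d/ form a stop–stop cluster, so [e] is inserted between them. /g/ and /k/ form a stop–stop cluster, so [e] is inserted between them. /geitdeodaegka/ → geitedeodaegeka.
Rule 3 (stop-cluster a-epenthesis): no segment meets the environment; /geitedeodaegeka/ is unchanged.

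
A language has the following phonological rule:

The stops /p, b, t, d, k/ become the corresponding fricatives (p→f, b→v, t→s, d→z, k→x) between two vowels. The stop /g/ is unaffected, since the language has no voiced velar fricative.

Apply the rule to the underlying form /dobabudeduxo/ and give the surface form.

Scanning /dobabudeduxo/: /d/ at position 1 is not in the conditioning environment; /b/ is a stop between vowels /o/ and /a/, so it spirantizes to the fricative [v]; /b/ is a stop between vowels /a/ and /u/, so it spirantizes to the fricative [v]; /d/ is a stop between vowels /u/ and /e/, so it spirantizes to the fricative [z]; /d/ is a stop between vowels /e/ and /u/, so it spirantizes to the fricative [z].
Result: [dovavuzezuxo].

dovavuzezuxo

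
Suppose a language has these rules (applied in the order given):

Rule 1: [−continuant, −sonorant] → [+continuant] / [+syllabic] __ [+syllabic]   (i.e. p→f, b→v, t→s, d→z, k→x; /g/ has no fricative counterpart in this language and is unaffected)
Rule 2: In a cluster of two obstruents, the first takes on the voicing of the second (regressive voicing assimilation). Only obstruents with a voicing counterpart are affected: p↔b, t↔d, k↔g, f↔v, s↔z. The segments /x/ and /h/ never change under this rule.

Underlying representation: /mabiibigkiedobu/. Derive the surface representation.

Rule 1 (intervocalic spirantization): /b/ is a stop between vowels /a/ and /i/, so it spirantizes to the fricative [v]. /b/ is a stop between vowels /i/ and /i/, so it spirantizes to the fricative [v]. /d/ is a stop between vowels /e/ and /o/, so it spirantizes to the fricative [z]. /b/ is a stop between vowels /o/ and /u/, so it spirantizes to the fricative [v]. /mabiibigkiedobu/ → maviivigkiezovu.
Rule 2 (regressive voicing assimilation): /g/ precedes the voiceless obstruent /k/, so it devoices to [k] by assimilation. /maviivigkiezovu/ → maviivikkiezovu.

maviivikkiezovu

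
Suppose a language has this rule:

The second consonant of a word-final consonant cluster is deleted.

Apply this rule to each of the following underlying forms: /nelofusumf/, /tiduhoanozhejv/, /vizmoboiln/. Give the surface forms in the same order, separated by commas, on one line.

nelofusum, tiduhoanozhej, vizmoboil

/nelofusumf/: /f/ is the second consonant of a word-final cluster /mf/, so it deletes. → [nelofusum].
/tiduhoanozhejv/: /v/ is the second consonant of a word-final cluster /jv/, so it deletes. → [tiduhoanozhej].
/vizmoboiln/: /n/ is the second consonant of a word-final cluster /ln/, so it deletes. → [vizmoboil].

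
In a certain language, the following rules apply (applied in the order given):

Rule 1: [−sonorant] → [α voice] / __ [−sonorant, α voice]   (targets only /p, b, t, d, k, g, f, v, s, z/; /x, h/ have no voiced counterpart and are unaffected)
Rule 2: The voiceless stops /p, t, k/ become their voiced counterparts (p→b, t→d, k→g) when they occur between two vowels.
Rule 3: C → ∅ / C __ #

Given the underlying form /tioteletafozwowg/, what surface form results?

tiodeledafozwow

Rule 1 (regressive voicing assimilation): no segment meets the environment; /tioteletafozwowg/ is unchanged.
Rule 2 (intervocalic voicing): /t/ is a voiceless stop between vowels /o/ and /e/, so it voices to [d]. /t/ is a voiceless stop between vowels /e/ and /a/, so it voices to [d]. /tioteletafozwowg/ → tiodeledafozwowg.
Rule 3 (final cluster simplification): /g/ is the second consonant of a word-final cluster /wg/, so it deletes. /tiodeledafozwowg/ → tiodeledafozwow.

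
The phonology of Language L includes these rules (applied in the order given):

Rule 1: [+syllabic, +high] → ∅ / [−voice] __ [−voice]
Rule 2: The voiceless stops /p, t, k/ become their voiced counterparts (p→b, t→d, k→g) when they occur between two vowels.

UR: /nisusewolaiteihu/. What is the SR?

Rule 1 (high vowel syncope): /u/ is a high vowel flanked by voiceless consonants /s/ and /s/, so it deletes. /nisusewolaiteihu/ → nissewolaiteihu.
Rule 2 (intervocalic voicing): /t/ is a voiceless stop between vowels /i/ and /e/, so it voices to [d]. /nissewolaiteihu/ → nissewolaideihu.

nissewolaideihu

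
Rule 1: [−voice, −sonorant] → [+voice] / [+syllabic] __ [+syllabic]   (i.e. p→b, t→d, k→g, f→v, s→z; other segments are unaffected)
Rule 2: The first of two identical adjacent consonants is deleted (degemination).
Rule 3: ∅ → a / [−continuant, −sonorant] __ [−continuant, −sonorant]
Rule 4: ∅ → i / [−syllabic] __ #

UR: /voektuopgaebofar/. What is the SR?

voekatuopagaebovari

Rule 1 (intervocalic voicing): /f/ is a voiceless obstruent between vowels /o/ and /a/, so it voices to [v]. /voektuopgaebofar/ → voektuopgaebovar.
Rule 2 (degemination): no segment meets the environment; /voektuopgaebovar/ is unchanged.
Rule 3 (stop-cluster a-epenthesis): /k/ and /t/ form a stop–stop cluster, so [a] is inserted between them. /p/ and /g/ form a stop–stop cluster, so [a] is inserted between them. /voektuopgaebovar/ → voekatuopagaebovar.
Rule 4 (final i-epenthesis): the form ends in the consonant /r/, so [i] is inserted word-finally. /voekatuopagaebovar/ → voekatuopagaebovari.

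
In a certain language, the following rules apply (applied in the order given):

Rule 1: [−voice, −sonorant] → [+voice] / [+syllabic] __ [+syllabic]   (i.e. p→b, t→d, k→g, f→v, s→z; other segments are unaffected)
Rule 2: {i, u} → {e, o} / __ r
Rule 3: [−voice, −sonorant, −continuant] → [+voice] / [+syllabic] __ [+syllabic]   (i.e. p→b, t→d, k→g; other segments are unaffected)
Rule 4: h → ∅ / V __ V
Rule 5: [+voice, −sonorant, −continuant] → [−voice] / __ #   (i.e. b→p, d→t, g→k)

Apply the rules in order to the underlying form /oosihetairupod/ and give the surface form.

Rule 1 (intervocalic voicing): /s/ is a voiceless obstruent between vowels /o/ and /i/, so it voices to [z]. /t/ is a voiceless obstruent between vowels /e/ and /a/, so it voices to [d]. /p/ is a voiceless obstruent between vowels /u/ and /o/, so it voices to [b]. /oosihetairupod/ → oozihedairubod.
Rule 2 (pre-rhotic lowering): /i/ is a high vowel immediately before /r/, so it lowers to [e]. /oozihedairubod/ → oozihedaerubod.
Rule 3 (intervocalic voicing): no segment meets the environment; /oozihedaerubod/ is unchanged.
Rule 4 (intervocalic h-deletion): /h/ occurs between vowels /i/ and /e/, so it deletes. /oozihedaerubod/ → ooziedaerubod.
Rule 5 (final devoicing): /d/ is a voiced stop in word-final position, so it devoices to [t]. /ooziedaerubod/ → ooziedaerubot.

ooziedaerubot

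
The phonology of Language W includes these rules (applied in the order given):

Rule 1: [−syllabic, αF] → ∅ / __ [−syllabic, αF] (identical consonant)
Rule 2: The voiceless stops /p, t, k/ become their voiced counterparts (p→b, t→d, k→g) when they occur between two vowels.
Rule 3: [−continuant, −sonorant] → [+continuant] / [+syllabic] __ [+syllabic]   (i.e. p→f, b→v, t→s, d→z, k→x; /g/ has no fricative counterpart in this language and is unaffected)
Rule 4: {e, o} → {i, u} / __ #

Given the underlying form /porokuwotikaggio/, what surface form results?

poroguwozigagiu

Rule 1 (degemination): /gg/ is a geminate; the first /g/ deletes. /porokuwotikaggio/ → porokuwotikagio.
Rule 2 (intervocalic voicing): /k/ is a voiceless stop between vowels /o/ and /u/, so it voices to [g]. /t/ is a voiceless stop between vowels /o/ and /i/, so it voices to [d]. /k/ is a voiceless stop between vowels /i/ and /a/, so it voices to [g]. /porokuwotikagio/ → poroguwodigagio.
Rule 3 (intervocalic spirantization): /d/ is a stop between vowels /o/ and /i/, so it spirantizes to the fricative [z]. /poroguwodigagio/ → poroguwozigagio.
Rule 4 (final vowel raising): /o/ is a mid vowel in word-final position, so it raises to [u]. /poroguwozigagio/ → poroguwozigagiu.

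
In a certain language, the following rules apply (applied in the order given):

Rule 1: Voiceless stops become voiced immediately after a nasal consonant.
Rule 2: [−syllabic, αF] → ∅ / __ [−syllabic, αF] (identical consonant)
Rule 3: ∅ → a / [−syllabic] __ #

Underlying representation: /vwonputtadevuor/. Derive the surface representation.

vwonbutadevuora

Rule 1 (post-nasal voicing): /p/ is a voiceless stop immediately after the nasal /n/, so it voices to [b]. /vwonputtadevuor/ → vwonbuttadevuor.
Rule 2 (degemination): /tt/ is a geminate; the first /t/ deletes. /vwonbuttadevuor/ → vwonbutadevuor.
Rule 3 (final a-epenthesis): the form ends in the consonant /r/, so [a] is inserted word-finally. /vwonbutadevuor/ → vwonbutadevuora.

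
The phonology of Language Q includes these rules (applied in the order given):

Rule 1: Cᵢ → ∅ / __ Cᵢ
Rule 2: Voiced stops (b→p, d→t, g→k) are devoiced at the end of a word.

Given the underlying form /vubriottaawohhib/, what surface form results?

vubriotaawohip

Rule 1 (degemination): /tt/ is a geminate; the first /t/ deletes. /hh/ is a geminate; the first /h/ deletes. /vubriottaawohhib/ → vubriotaawohib.
Rule 2 (final devoicing): /b/ is a voiced stop in word-final position, so it devoices to [p]. /vubriotaawohib/ → vubriotaawohip.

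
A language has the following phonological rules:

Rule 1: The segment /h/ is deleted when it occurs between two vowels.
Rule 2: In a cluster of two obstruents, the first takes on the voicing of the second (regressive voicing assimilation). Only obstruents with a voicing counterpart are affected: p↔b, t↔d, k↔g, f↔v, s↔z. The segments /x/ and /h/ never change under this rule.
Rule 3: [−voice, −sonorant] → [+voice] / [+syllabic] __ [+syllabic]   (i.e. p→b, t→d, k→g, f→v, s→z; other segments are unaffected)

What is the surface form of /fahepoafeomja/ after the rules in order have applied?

Rule 1 (intervocalic h-deletion): /h/ occurs between vowels /a/ and /e/, so it deletes. /fahepoafeomja/ → faepoafeomja.
Rule 2 (regressive voicing assimilation): no segment meets the environment; /faepoafeomja/ is unchanged.
Rule 3 (intervocalic voicing): /p/ is a voiceless obstruent between vowels /e/ and /o/, so it voices to [b]. /f/ is a voiceless obstruent between vowels /a/ and /e/, so it voices to [v]. /faepoafeomja/ → faeboaveomja.

faeboaveomja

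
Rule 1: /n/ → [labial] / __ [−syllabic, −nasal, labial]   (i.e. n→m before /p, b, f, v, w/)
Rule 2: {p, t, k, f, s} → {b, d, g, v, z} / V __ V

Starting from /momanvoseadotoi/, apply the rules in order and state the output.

Rule 1 (nasal place assimilation): /n/ precedes the labial consonant /v/, so it assimilates in place to [m]. /momanvoseadotoi/ → momamvoseadotoi.
Rule 2 (intervocalic voicing): /s/ is a voiceless obstruent between vowels /o/ and /e/, so it voices to [z]. /t/ is a voiceless obstruent between vowels /o/ and /o/, so it voices to [d]. /momamvoseadotoi/ → momamvozeadodoi.

momamvozeadodoi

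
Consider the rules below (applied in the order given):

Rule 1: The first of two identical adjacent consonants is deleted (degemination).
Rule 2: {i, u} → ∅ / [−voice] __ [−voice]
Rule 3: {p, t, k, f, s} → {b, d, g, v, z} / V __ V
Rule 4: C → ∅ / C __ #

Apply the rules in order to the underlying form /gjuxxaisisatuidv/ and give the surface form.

gjuxaissaduid

Rule 1 (degemination): /xx/ is a geminate; the first /x/ deletes. /gjuxxaisisatuidv/ → gjuxaisisatuidv.
Rule 2 (high vowel syncope): /i/ is a high vowel flanked by voiceless consonants /s/ and /s/, so it deletes. /gjuxaisisatuidv/ → gjuxaissatuidv.
Rule 3 (intervocalic voicing): /t/ is a voiceless obstruent between vowels /a/ and /u/, so it voices to [d]. /gjuxaissatuidv/ → gjuxaissaduidv.
Rule 4 (final cluster simplification): /v/ is the second consonant of a word-final cluster /dv/, so it deletes. /gjuxaissaduidv/ → gjuxaissaduid.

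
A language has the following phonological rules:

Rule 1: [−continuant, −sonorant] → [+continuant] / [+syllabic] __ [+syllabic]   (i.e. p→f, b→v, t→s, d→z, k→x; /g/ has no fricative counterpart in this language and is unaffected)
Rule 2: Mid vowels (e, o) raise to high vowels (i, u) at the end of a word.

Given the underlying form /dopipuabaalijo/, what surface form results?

Rule 1 (intervocalic spirantization): /p/ is a stop between vowels /o/ and /i/, so it spirantizes to the fricative [f]. /p/ is a stop between vowels /i/ and /u/, so it spirantizes to the fricative [f]. /b/ is a stop between vowels /a/ and /a/, so it spirantizes to the fricative [v]. /dopipuabaalijo/ → dofifuavaalijo.
Rule 2 (final vowel raising): /o/ is a mid vowel in word-final position, so it raises to [u]. /dofifuavaalijo/ → dofifuavaaliju.

dofifuavaaliju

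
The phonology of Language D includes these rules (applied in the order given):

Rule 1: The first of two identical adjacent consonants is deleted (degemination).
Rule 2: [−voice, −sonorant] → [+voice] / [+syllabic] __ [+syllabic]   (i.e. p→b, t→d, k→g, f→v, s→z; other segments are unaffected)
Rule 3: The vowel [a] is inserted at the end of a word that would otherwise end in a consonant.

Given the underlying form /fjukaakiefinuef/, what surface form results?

fjugaagievinuefa

Rule 1 (degemination): no segment meets the environment; /fjukaakiefinuef/ is unchanged.
Rule 2 (intervocalic voicing): /k/ is a voiceless obstruent between vowels /u/ and /a/, so it voices to [g]. /k/ is a voiceless obstruent between vowels /a/ and /i/, so it voices to [g]. /f/ is a voiceless obstruent between vowels /e/ and /i/, so it voices to [v]. /fjukaakiefinuef/ → fjugaagievinuef.
Rule 3 (final a-epenthesis): the form ends in the consonant /f/, so [a] is inserted word-finally. /fjugaagievinuef/ → fjugaagievinuefa.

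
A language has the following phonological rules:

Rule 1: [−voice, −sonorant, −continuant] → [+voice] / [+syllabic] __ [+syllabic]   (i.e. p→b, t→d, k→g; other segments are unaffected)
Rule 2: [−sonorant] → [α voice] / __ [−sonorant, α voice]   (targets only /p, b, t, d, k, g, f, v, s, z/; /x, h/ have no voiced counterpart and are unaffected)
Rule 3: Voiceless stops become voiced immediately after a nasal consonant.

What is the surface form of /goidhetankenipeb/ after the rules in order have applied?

Rule 1 (intervocalic voicing): /t/ is a voiceless stop between vowels /e/ and /a/, so it voices to [d]. /p/ is a voiceless stop between vowels /i/ and /e/, so it voices to [b]. /goidhetankenipeb/ → goidhedankenibeb.
Rule 2 (regressive voicing assimilation): /d/ precedes the voiceless obstruent /h/, so it devoices to [t] by assimilation. /goidhedankenibeb/ → goithedankenibeb.
Rule 3 (post-nasal voicing): /k/ is a voiceless stop immediately after the nasal /n/, so it voices to [g]. /goithedankenibeb/ → goithedangenibeb.

goithedangenibeb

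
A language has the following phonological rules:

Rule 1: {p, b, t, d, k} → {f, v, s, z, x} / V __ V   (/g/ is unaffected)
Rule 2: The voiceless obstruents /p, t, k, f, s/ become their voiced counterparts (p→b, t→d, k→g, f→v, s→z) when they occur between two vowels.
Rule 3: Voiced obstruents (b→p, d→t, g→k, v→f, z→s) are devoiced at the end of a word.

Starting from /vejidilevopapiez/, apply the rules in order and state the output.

vejizilevovavies

Rule 1 (intervocalic spirantization): /d/ is a stop between vowels /i/ and /i/, so it spirantizes to the fricative [z]. /p/ is a stop between vowels /o/ and /a/, so it spirantizes to the fricative [f]. /p/ is a stop between vowels /a/ and /i/, so it spirantizes to the fricative [f]. /vejidilevopapiez/ → vejizilevofafiez.
Rule 2 (intervocalic voicing): /f/ is a voiceless obstruent between vowels /o/ and /a/, so it voices to [v]. /f/ is a voiceless obstruent between vowels /a/ and /i/, so it voices to [v]. /vejizilevofafiez/ → vejizilevovaviez.
Rule 3 (final devoicing): /z/ is a voiced obstruent in word-final position, so it devoices to [s]. /vejizilevovaviez/ → vejizilevovavies.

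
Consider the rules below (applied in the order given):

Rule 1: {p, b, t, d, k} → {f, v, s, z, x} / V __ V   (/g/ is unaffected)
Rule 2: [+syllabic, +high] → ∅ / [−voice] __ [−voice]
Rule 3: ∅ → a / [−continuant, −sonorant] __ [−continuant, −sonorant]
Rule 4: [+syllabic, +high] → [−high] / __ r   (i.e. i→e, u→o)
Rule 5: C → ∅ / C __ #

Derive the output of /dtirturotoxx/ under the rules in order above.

datertorosox

Rule 1 (intervocalic spirantization): /t/ is a stop between vowels /o/ and /o/, so it spirantizes to the fricative [s]. /dtirturotoxx/ → dtirturosoxx.
Rule 2 (high vowel syncope): no segment meets the environment; /dtirturosoxx/ is unchanged.
Rule 3 (stop-cluster a-epenthesis): /d/ and /t/ form a stop–stop cluster, so [a] is inserted between them. /dtirturosoxx/ → datirturosoxx.
Rule 4 (pre-rhotic lowering): /i/ is a high vowel immediately before /r/, so it lowers to [e]. /u/ is a high vowel immediately before /r/, so it lowers to [o]. /datirturosoxx/ → datertorosoxx.
Rule 5 (final cluster simplification): /x/ is the second consonant of a word-final cluster /xx/, so it deletes. /datertorosoxx/ → datertorosox.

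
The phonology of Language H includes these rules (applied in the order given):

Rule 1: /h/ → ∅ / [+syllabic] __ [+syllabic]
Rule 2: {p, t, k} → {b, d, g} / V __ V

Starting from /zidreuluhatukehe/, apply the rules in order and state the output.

Rule 1 (intervocalic h-deletion): /h/ occurs between vowels /u/ and /a/, so it deletes. /h/ occurs between vowels /e/ and /e/, so it deletes. /zidreuluhatukehe/ → zidreuluatukee.
Rule 2 (intervocalic voicing): /t/ is a voiceless stop between vowels /a/ and /u/, so it voices to [d]. /k/ is a voiceless stop between vowels /u/ and /e/, so it voices to [g]. /zidreuluatukee/ → zidreuluadugee.

zidreuluadugee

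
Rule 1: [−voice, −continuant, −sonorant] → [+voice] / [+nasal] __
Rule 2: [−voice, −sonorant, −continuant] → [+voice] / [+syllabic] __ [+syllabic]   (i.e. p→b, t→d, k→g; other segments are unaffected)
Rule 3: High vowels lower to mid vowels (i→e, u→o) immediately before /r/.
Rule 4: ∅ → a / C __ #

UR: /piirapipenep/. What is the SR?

pierabibenepa

Rule 1 (post-nasal voicing): no segment meets the environment; /piirapipenep/ is unchanged.
Rule 2 (intervocalic voicing): /p/ is a voiceless stop between vowels /a/ and /i/, so it voices to [b]. /p/ is a voiceless stop between vowels /i/ and /e/, so it voices to [b]. /piirapipenep/ → piirabibenep.
Rule 3 (pre-rhotic lowering): /i/ is a high vowel immediately before /r/, so it lowers to [e]. /piirabibenep/ → pierabibenep.
Rule 4 (final a-epenthesis): the form ends in the consonant /p/, so [a] is inserted word-finally. /pierabibenep/ → pierabibenepa.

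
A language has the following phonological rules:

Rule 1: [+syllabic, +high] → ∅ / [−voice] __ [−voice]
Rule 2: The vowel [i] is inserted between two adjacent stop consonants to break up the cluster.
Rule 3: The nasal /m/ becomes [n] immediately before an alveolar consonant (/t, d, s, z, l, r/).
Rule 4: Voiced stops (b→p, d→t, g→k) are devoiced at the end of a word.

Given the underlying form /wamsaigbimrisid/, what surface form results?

Rule 1 (high vowel syncope): no segment meets the environment; /wamsaigbimrisid/ is unchanged.
Rule 2 (stop-cluster i-epenthesis): /g/ and /b/ form a stop–stop cluster, so [i] is inserted between them. /wamsaigbimrisid/ → wamsaigibimrisid.
Rule 3 (nasal place assimilation): /m/ precedes the alveolar consonant /s/, so it assimilates in place to [n]. /m/ precedes the alveolar consonant /r/, so it assimilates in place to [n]. /wamsaigibimrisid/ → wansaigibinrisid.
Rule 4 (final devoicing): /d/ is a voiced stop in word-final position, so it devoices to [t]. /wansaigibinrisid/ → wansaigibinrisit.

wansaigibinrisit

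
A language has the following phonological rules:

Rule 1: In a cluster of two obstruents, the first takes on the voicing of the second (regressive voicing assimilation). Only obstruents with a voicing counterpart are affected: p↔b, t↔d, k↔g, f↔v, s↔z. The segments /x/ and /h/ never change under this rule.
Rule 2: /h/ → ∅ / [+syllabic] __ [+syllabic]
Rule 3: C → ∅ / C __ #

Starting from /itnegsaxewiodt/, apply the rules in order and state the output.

Rule 1 (regressive voicing assimilation): /g/ precedes the voiceless obstruent /s/, so it devoices to [k] by assimilation. /d/ precedes the voiceless obstruent /t/, so it devoices to [t] by assimilation. /itnegsaxewiodt/ → itneksaxewiott.
Rule 2 (intervocalic h-deletion): no segment meets the environment; /itneksaxewiott/ is unchanged.
Rule 3 (final cluster simplification): /t/ is the second consonant of a word-final cluster /tt/, so it deletes. /itneksaxewiott/ → itneksaxewiot.

itneksaxewiot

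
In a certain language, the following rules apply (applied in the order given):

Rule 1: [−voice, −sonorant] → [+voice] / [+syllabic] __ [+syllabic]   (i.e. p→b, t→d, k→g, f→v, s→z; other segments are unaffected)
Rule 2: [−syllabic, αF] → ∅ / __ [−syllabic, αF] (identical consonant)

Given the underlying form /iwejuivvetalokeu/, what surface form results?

iwejuivedalogeu

Rule 1 (intervocalic voicing): /t/ is a voiceless obstruent between vowels /e/ and /a/, so it voices to [d]. /k/ is a voiceless obstruent between vowels /o/ and /e/, so it voices to [g]. /iwejuivvetalokeu/ → iwejuivvedalogeu.
Rule 2 (degemination): /vv/ is a geminate; the first /v/ deletes. /iwejuivvedalogeu/ → iwejuivedalogeu.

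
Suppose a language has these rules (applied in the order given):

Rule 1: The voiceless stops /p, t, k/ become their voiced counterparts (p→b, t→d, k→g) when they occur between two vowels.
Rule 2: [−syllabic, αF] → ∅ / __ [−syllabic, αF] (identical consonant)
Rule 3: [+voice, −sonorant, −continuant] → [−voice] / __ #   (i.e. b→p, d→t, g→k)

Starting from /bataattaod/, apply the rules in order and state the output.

Rule 1 (intervocalic voicing): /t/ is a voiceless stop between vowels /a/ and /a/, so it voices to [d]. /bataattaod/ → badaattaod.
Rule 2 (degemination): /tt/ is a geminate; the first /t/ deletes. /badaattaod/ → badaataod.
Rule 3 (final devoicing): /d/ is a voiced stop in word-final position, so it devoices to [t]. /badaataod/ → badaataot.

badaataot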